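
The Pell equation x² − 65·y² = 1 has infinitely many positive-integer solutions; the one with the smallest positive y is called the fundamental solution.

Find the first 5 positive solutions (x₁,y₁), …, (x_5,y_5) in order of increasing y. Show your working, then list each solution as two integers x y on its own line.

129 16
33281 4128
8586369 1065008
2215249921 274767936
571525893249 70889062480

√65 = [8; 16, …], period ℓ=1 (odd) → k=1
k=0  a_k=8  p_k/q_k = 8/1
k=1  a_k=16  p_k/q_k = 129/16
→ (129, 16).  Check: 129²=16641, 65·16²=16640, difference 1.
(x_2, y_2) = (129·129 + 65·16·16, 129·16 + 16·129) = (33281, 4128)
(x_3, y_3) = (129·33281 + 65·16·4128, 129·4128 + 16·33281) = (8586369, 1065008)
(x_4, y_4) = (129·8586369 + 65·16·1065008, 129·1065008 + 16·8586369) = (2215249921, 274767936)
(x_5, y_5) = (129·2215249921 + 65·16·274767936, 129·274767936 + 16·2215249921) = (571525893249, 70889062480)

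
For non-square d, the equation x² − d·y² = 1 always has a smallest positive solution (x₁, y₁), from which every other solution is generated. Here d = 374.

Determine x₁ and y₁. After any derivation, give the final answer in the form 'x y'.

√374 → a₀=19, period (2,1,18,1,2,38); ℓ=6 even so k=5
step 0: (19, 1)  from 19·(1,0) + (0,1)
…
step 4: (1141, 59)  from 1·(1083,56) + (58,3)
step 5: (3365, 174)  from 2·(1141,59) + (1083,56)
→ (3365, 174).  Check: 3365²=11323225, 374·174²=11323224, difference 1.

3365 174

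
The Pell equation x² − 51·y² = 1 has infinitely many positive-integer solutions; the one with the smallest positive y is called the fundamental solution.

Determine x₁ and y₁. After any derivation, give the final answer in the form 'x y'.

√51 → a₀=7, period (7,14); ℓ=2 even so k=1
i=0: a=7 ⇒ p=7, q=1
i=1: a=7 ⇒ p=50, q=7
(x₁, y₁) = (50, 7);  50² − 51·7² = 1 ✓

50 7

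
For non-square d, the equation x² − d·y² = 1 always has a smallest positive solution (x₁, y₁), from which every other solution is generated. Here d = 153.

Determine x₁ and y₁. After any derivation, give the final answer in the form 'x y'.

2177 176

√153 → a₀=12, period (2,1,2,2,2,1,2,24); ℓ=8 even so k=7
k=0  a_k=12  p_k/q_k = 12/1
…
k=3  a_k=2  p_k/q_k = 99/8
k=4  a_k=2  p_k/q_k = 235/19
k=5  a_k=2  p_k/q_k = 569/46
k=6  a_k=1  p_k/q_k = 804/65
k=7  a_k=2  p_k/q_k = 2177/176
(x₁, y₁) = (2177, 176);  2177² − 153·176² = 1 ✓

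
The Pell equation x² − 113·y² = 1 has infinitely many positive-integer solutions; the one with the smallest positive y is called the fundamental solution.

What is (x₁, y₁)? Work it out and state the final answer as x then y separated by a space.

1204353 113296

d=113: √d = [10; 1,1,1,2,2,1,1,1,20] (ℓ=9, odd), read p_17/q_17
a_0=10:  p_0=10·1+0=10,  q_0=10·0+1=1
…
a_5=2:  p_5=2·85+32=202,  q_5=2·8+3=19
a_6=1:  p_6=1·202+85=287,  q_6=1·19+8=27
a_7=1:  p_7=1·287+202=489,  q_7=1·27+19=46
a_8=1:  p_8=1·489+287=776,  q_8=1·46+27=73
a_9=20:  p_9=20·776+489=16009,  q_9=20·73+46=1506
a_10=1:  p_10=1·16009+776=16785,  q_10=1·1506+73=1579
a_11=1:  p_11=1·16785+16009=32794,  q_11=1·1579+1506=3085
a_12=1:  p_12=1·32794+16785=49579,  q_12=1·3085+1579=4664
…
a_14=2:  p_14=2·131952+49579=313483,  q_14=2·12413+4664=29490
…
a_16=1:  p_16=1·445435+313483=758918,  q_16=1·41903+29490=71393
a_17=1:  p_17=1·758918+445435=1204353,  q_17=1·71393+41903=113296
(x₁, y₁) = (1204353, 113296);  1204353² − 113·113296² = 1 ✓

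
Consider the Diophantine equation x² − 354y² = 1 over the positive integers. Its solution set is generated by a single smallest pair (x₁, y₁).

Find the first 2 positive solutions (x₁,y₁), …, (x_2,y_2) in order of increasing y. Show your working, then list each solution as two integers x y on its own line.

258065 13716
133195088449 7079239080

[18; 1,4,2,2,18,2,2,4,1,36] for √354; ℓ=10 ⇒ convergent index 9
k=0  a_k=18  p_k/q_k = 18/1
…
k=2  a_k=4  p_k/q_k = 94/5
…
k=4  a_k=2  p_k/q_k = 508/27
…
k=7  a_k=2  p_k/q_k = 47771/2539
k=8  a_k=4  p_k/q_k = 210294/11177
k=9  a_k=1  p_k/q_k = 258065/13716
fundamental: x₁=258065, y₁=13716  (since 66597544225 − 354·188128656 = 1)
k=2:  x_2 = 258065·258065+354·13716·13716 = 133195088449,  y_2 = 258065·13716+13716·258065 = 7079239080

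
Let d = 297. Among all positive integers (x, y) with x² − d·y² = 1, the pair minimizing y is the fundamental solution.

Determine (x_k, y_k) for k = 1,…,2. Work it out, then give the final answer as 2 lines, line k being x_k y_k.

48599 2820
4723725601 274098360

[17; 4,3,1,1,2,1,1,3,4,34] for √297; ℓ=10 ⇒ convergent index 9
k=0  a_k=17  p_k/q_k = 17/1
k=1  a_k=4  p_k/q_k = 69/4
k=2  a_k=3  p_k/q_k = 224/13
k=3  a_k=1  p_k/q_k = 293/17
k=4  a_k=1  p_k/q_k = 517/30
k=5  a_k=2  p_k/q_k = 1327/77
k=6  a_k=1  p_k/q_k = 1844/107
k=7  a_k=1  p_k/q_k = 3171/184
k=8  a_k=3  p_k/q_k = 11357/659
k=9  a_k=4  p_k/q_k = 48599/2820
(x₁, y₁) = (48599, 2820);  48599² − 297·2820² = 1 ✓
k=2:  x_2 = 48599·48599+297·2820·2820 = 4723725601,  y_2 = 48599·2820+2820·48599 = 274098360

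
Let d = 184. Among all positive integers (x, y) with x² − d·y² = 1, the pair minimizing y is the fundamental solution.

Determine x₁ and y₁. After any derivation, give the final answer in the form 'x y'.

24335 1794

√184 = [13; 1,1,3,2,1,2,1,2,3,1,1,26, …], period ℓ=12 (even) → k=11
a_0=13:  p_0=13·1+0=13,  q_0=13·0+1=1
a_1=1:  p_1=1·13+1=14,  q_1=1·1+0=1
a_2=1:  p_2=1·14+13=27,  q_2=1·1+1=2
a_3=3:  p_3=3·27+14=95,  q_3=3·2+1=7
…
a_5=1:  p_5=1·217+95=312,  q_5=1·16+7=23
a_6=2:  p_6=2·312+217=841,  q_6=2·23+16=62
a_7=1:  p_7=1·841+312=1153,  q_7=1·62+23=85
…
a_10=1:  p_10=1·10594+3147=13741,  q_10=1·781+232=1013
a_11=1:  p_11=1·13741+10594=24335,  q_11=1·1013+781=1794
fundamental: x₁=24335, y₁=1794  (since 592192225 − 184·3218436 = 1)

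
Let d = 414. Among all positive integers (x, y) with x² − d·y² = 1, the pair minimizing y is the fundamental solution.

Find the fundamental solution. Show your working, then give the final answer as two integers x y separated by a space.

24335 1196

√414 = [20; 2,1,7,2,7,1,2,40, …], period ℓ=8 (even) → k=7
step 0: (20, 1)  from 20·(1,0) + (0,1)
step 1: (41, 2)  from 2·(20,1) + (1,0)
step 2: (61, 3)  from 1·(41,2) + (20,1)
…
step 5: (7447, 366)  from 7·(997,49) + (468,23)
step 6: (8444, 415)  from 1·(7447,366) + (997,49)
step 7: (24335, 1196)  from 2·(8444,415) + (7447,366)
fundamental: x₁=24335, y₁=1196  (since 592192225 − 414·1430416 = 1)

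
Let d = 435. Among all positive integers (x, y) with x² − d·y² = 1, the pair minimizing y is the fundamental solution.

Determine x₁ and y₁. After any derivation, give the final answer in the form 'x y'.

[20; 1,5,1,40] for √435; ℓ=4 ⇒ convergent index 3
k=0  a_k=20  p_k/q_k = 20/1
k=1  a_k=1  p_k/q_k = 21/1
k=2  a_k=5  p_k/q_k = 125/6
k=3  a_k=1  p_k/q_k = 146/7
fundamental: x₁=146, y₁=7  (since 21316 − 435·49 = 1)

146 7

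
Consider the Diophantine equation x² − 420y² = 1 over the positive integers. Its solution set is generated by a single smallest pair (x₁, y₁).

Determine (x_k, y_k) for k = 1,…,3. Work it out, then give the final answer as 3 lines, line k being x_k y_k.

d=420: √d = [20; 2,40] (ℓ=2, even), read p_1/q_1
i=0: a=20 ⇒ p=20, q=1
i=1: a=2 ⇒ p=41, q=2
fundamental: x₁=41, y₁=2  (since 1681 − 420·4 = 1)
n=2: (41,2)∘(41,2) = (41·41+420·2·2, 41·2+2·41) = (3361,164)
n=3: (3361,164)∘(41,2) = (41·3361+420·2·164, 41·164+2·3361) = (275561,13446)

41 2
3361 164
275561 13446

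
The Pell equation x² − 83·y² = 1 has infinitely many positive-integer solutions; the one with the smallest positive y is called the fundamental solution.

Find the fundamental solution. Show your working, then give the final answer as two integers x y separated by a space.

82 9

√83 = [9; 9,18, …], period ℓ=2 (even) → k=1
a_0=9:  p_0=9·1+0=9,  q_0=9·0+1=1
a_1=9:  p_1=9·9+1=82,  q_1=9·1+0=9
(x₁, y₁) = (82, 9);  82² − 83·9² = 1 ✓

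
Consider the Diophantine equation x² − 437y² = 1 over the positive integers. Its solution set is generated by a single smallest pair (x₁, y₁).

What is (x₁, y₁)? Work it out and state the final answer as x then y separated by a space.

[20; 1,9,2,9,1,40] for √437; ℓ=6 ⇒ convergent index 5
i=0: a=20 ⇒ p=20, q=1
i=1: a=1 ⇒ p=21, q=1
i=2: a=9 ⇒ p=209, q=10
…
i=4: a=9 ⇒ p=4160, q=199
i=5: a=1 ⇒ p=4599, q=220
(x₁, y₁) = (4599, 220);  4599² − 437·220² = 1 ✓

4599 220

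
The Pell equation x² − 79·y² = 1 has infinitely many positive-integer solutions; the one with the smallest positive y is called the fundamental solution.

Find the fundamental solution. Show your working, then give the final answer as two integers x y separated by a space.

80 9

[8; 1,7,1,16] for √79; ℓ=4 ⇒ convergent index 3
k=0  a_k=8  p_k/q_k = 8/1
…
k=2  a_k=7  p_k/q_k = 71/8
k=3  a_k=1  p_k/q_k = 80/9
→ (80, 9).  Check: 80²=6400, 79·9²=6399, difference 1.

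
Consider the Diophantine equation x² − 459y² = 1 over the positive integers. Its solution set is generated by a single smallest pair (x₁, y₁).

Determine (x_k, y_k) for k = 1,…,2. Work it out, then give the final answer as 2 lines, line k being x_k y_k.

499850 23331
499700044999 23324000700

[21; 2,2,1,4,21,4,1,2,2,42] for √459; ℓ=10 ⇒ convergent index 9
i=0: a=21 ⇒ p=21, q=1
i=1: a=2 ⇒ p=43, q=2
i=2: a=2 ⇒ p=107, q=5
i=3: a=1 ⇒ p=150, q=7
i=4: a=4 ⇒ p=707, q=33
i=5: a=21 ⇒ p=14997, q=700
…
i=7: a=1 ⇒ p=75692, q=3533
i=8: a=2 ⇒ p=212079, q=9899
i=9: a=2 ⇒ p=499850, q=23331
fundamental: x₁=499850, y₁=23331  (since 249850022500 − 459·544335561 = 1)
n=2: (499850,23331)∘(499850,23331) = (499850·499850+459·23331·23331, 499850·23331+23331·499850) = (499700044999,23324000700)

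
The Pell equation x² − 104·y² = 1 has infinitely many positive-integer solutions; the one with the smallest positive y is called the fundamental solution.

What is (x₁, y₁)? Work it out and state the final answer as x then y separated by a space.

51 5

d=104: √d = [10; 5,20] (ℓ=2, even), read p_1/q_1
k=0  a_k=10  p_k/q_k = 10/1
k=1  a_k=5  p_k/q_k = 51/5
→ (51, 5).  Check: 51²=2601, 104·5²=2600, difference 1.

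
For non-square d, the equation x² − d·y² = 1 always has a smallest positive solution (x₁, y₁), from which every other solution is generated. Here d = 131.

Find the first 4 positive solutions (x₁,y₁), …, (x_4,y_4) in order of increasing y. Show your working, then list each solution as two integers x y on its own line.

10610 927
225144199 19670940
4777559892170 417417345873
101379820686703201 8857596059754120

√131 → a₀=11, period (2,4,11,4,2,22); ℓ=6 even so k=5
k=0  a_k=11  p_k/q_k = 11/1
k=1  a_k=2  p_k/q_k = 23/2
…
k=4  a_k=4  p_k/q_k = 4727/413
k=5  a_k=2  p_k/q_k = 10610/927
(x₁, y₁) = (10610, 927);  10610² − 131·927² = 1 ✓
(x_2, y_2) = (10610·10610 + 131·927·927, 10610·927 + 927·10610) = (225144199, 19670940)
(x_3, y_3) = (10610·225144199 + 131·927·19670940, 10610·19670940 + 927·225144199) = (4777559892170, 417417345873)
(x_4, y_4) = (10610·4777559892170 + 131·927·417417345873, 10610·417417345873 + 927·4777559892170) = (101379820686703201, 8857596059754120)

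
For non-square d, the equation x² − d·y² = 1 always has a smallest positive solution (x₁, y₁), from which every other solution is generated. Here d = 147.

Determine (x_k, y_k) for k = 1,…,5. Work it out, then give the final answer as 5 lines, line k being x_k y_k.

97 8
18817 1552
3650401 301080
708158977 58407968
137379191137 11330844712

√147 → a₀=12, period (8,24); ℓ=2 even so k=1
a_0=12:  p_0=12·1+0=12,  q_0=12·0+1=1
a_1=8:  p_1=8·12+1=97,  q_1=8·1+0=8
fundamental: x₁=97, y₁=8  (since 9409 − 147·64 = 1)
(x_2, y_2) = (97·97 + 147·8·8, 97·8 + 8·97) = (18817, 1552)
(x_3, y_3) = (97·18817 + 147·8·1552, 97·1552 + 8·18817) = (3650401, 301080)
(x_4, y_4) = (97·3650401 + 147·8·301080, 97·301080 + 8·3650401) = (708158977, 58407968)
(x_5, y_5) = (97·708158977 + 147·8·58407968, 97·58407968 + 8·708158977) = (137379191137, 11330844712)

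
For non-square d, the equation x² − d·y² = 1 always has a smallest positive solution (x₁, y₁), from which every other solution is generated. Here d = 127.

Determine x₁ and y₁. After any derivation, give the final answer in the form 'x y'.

d=127: √d = [11; 3,1,2,2,7,11,7,2,2,1,3,22] (ℓ=12, even), read p_11/q_11
a_0=11:  p_0=11·1+0=11,  q_0=11·0+1=1
…
a_2=1:  p_2=1·34+11=45,  q_2=1·3+1=4
…
a_5=7:  p_5=7·293+124=2175,  q_5=7·26+11=193
…
a_7=7:  p_7=7·24218+2175=171701,  q_7=7·2149+193=15236
…
a_9=2:  p_9=2·367620+171701=906941,  q_9=2·32621+15236=80478
a_10=1:  p_10=1·906941+367620=1274561,  q_10=1·80478+32621=113099
a_11=3:  p_11=3·1274561+906941=4730624,  q_11=3·113099+80478=419775
fundamental: x₁=4730624, y₁=419775  (since 22378803429376 − 127·176211050625 = 1)

4730624 419775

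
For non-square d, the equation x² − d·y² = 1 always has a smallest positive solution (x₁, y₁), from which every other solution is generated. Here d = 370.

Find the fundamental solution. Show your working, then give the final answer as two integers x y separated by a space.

d=370: √d = [19; 4,4,38] (ℓ=3, odd), read p_5/q_5
k=0  a_k=19  p_k/q_k = 19/1
…
k=2  a_k=4  p_k/q_k = 327/17
k=3  a_k=38  p_k/q_k = 12503/650
k=4  a_k=4  p_k/q_k = 50339/2617
k=5  a_k=4  p_k/q_k = 213859/11118
→ (213859, 11118).  Check: 213859²=45735671881, 370·11118²=45735671880, difference 1.

213859 11118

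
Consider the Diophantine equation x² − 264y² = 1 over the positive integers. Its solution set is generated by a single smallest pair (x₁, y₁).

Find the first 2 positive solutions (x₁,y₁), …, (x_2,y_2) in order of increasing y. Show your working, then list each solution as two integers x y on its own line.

√264 = [16; 4,32, …], period ℓ=2 (even) → k=1
a_0=16:  p_0=16·1+0=16,  q_0=16·0+1=1
a_1=4:  p_1=4·16+1=65,  q_1=4·1+0=4
→ (65, 4).  Check: 65²=4225, 264·4²=4224, difference 1.
(x_2, y_2) = (65·65 + 264·4·4, 65·4 + 4·65) = (8449, 520)

65 4
8449 520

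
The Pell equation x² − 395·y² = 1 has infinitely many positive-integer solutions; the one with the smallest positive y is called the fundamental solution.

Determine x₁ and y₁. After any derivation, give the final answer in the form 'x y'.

159 8

√395 → a₀=19, period (1,6,1,38); ℓ=4 even so k=3
a_0=19:  p_0=19·1+0=19,  q_0=19·0+1=1
…
a_2=6:  p_2=6·20+19=139,  q_2=6·1+1=7
a_3=1:  p_3=1·139+20=159,  q_3=1·7+1=8
(x₁, y₁) = (159, 8);  159² − 395·8² = 1 ✓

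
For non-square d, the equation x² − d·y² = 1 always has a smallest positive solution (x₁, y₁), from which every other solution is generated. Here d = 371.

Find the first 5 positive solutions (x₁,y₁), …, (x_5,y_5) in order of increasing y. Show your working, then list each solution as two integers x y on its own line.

d=371: √d = [19; 3,1,4,1,3,38] (ℓ=6, even), read p_5/q_5
a_0=19:  p_0=19·1+0=19,  q_0=19·0+1=1
a_1=3:  p_1=3·19+1=58,  q_1=3·1+0=3
a_2=1:  p_2=1·58+19=77,  q_2=1·3+1=4
…
a_4=1:  p_4=1·366+77=443,  q_4=1·19+4=23
a_5=3:  p_5=3·443+366=1695,  q_5=3·23+19=88
fundamental: x₁=1695, y₁=88  (since 2873025 − 371·7744 = 1)
n=2: (1695,88)∘(1695,88) = (1695·1695+371·88·88, 1695·88+88·1695) = (5746049,298320)
n=3: (5746049,298320)∘(1695,88) = (1695·5746049+371·88·298320, 1695·298320+88·5746049) = (19479104415,1011304712)
n=4: (19479104415,1011304712)∘(1695,88) = (1695·19479104415+371·88·1011304712, 1695·1011304712+88·19479104415) = (66034158220801,3428322675360)
n=5: (66034158220801,3428322675360)∘(1695,88) = (1695·66034158220801+371·88·3428322675360, 1695·3428322675360+88·66034158220801) = (223855776889410975,11622012858165688)

1695 88
5746049 298320
19479104415 1011304712
66034158220801 3428322675360
223855776889410975 11622012858165688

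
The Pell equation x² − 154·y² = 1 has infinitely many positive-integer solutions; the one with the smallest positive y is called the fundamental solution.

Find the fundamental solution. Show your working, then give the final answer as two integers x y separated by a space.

√154 = [12; 2,2,3,1,2,1,3,2,2,24, …], period ℓ=10 (even) → k=9
k=0  a_k=12  p_k/q_k = 12/1
…
k=3  a_k=3  p_k/q_k = 211/17
k=4  a_k=1  p_k/q_k = 273/22
…
k=7  a_k=3  p_k/q_k = 3847/310
k=8  a_k=2  p_k/q_k = 8724/703
k=9  a_k=2  p_k/q_k = 21295/1716
fundamental: x₁=21295, y₁=1716  (since 453477025 − 154·2944656 = 1)

21295 1716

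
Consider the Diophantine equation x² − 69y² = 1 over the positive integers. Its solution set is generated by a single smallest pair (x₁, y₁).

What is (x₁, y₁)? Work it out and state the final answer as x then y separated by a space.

√69 = [8; 3,3,1,4,1,3,3,16, …], period ℓ=8 (even) → k=7
i=0: a=8 ⇒ p=8, q=1
i=1: a=3 ⇒ p=25, q=3
i=2: a=3 ⇒ p=83, q=10
…
i=5: a=1 ⇒ p=623, q=75
i=6: a=3 ⇒ p=2384, q=287
i=7: a=3 ⇒ p=7775, q=936
fundamental: x₁=7775, y₁=936  (since 60450625 − 69·876096 = 1)

7775 936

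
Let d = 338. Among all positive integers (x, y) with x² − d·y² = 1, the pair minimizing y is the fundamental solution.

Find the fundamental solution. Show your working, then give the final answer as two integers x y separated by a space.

114243 6214

[18; 2,1,1,2,36] for √338; ℓ=5 ⇒ convergent index 9
i=0: a=18 ⇒ p=18, q=1
i=1: a=2 ⇒ p=37, q=2
i=2: a=1 ⇒ p=55, q=3
…
i=6: a=2 ⇒ p=17631, q=959
…
i=8: a=1 ⇒ p=43958, q=2391
i=9: a=2 ⇒ p=114243, q=6214
(x₁, y₁) = (114243, 6214);  114243² − 338·6214² = 1 ✓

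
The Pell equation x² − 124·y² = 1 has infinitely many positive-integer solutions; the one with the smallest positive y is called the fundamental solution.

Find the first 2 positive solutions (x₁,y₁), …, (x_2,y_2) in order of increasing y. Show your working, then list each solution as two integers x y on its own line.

√124 = [11; 7,2,1,1,1,…,2,7,22, …], period ℓ=16 (even) → k=15
a_0=11:  p_0=11·1+0=11,  q_0=11·0+1=1
a_1=7:  p_1=7·11+1=78,  q_1=7·1+0=7
a_2=2:  p_2=2·78+11=167,  q_2=2·7+1=15
…
a_6=3:  p_6=3·657+412=2383,  q_6=3·59+37=214
…
a_8=4:  p_8=4·3040+2383=14543,  q_8=4·273+214=1306
…
a_11=1:  p_11=1·67292+17583=84875,  q_11=1·6043+1579=7622
a_12=1:  p_12=1·84875+67292=152167,  q_12=1·7622+6043=13665
a_13=1:  p_13=1·152167+84875=237042,  q_13=1·13665+7622=21287
a_14=2:  p_14=2·237042+152167=626251,  q_14=2·21287+13665=56239
a_15=7:  p_15=7·626251+237042=4620799,  q_15=7·56239+21287=414960
→ (4620799, 414960).  Check: 4620799²=21351783398401, 124·414960²=21351783398400, difference 1.
(4620799+414960√124)^2 = 42703566796801 + 3834893506080√124

4620799 414960
42703566796801 3834893506080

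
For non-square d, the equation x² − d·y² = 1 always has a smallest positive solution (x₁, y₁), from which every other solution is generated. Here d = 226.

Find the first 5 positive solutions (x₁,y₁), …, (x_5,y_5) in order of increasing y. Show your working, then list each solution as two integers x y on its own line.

451 30
406801 27060
366934051 24408090
330974107201 22016070120
298538277761251 19858470840150

√226 = [15; 30, …], period ℓ=1 (odd) → k=1
i=0: a=15 ⇒ p=15, q=1
i=1: a=30 ⇒ p=451, q=30
(x₁, y₁) = (451, 30);  451² − 226·30² = 1 ✓
k=2:  x_2 = 451·451+226·30·30 = 406801,  y_2 = 451·30+30·451 = 27060
k=3:  x_3 = 451·406801+226·30·27060 = 366934051,  y_3 = 451·27060+30·406801 = 24408090
k=4:  x_4 = 451·366934051+226·30·24408090 = 330974107201,  y_4 = 451·24408090+30·366934051 = 22016070120
k=5:  x_5 = 451·330974107201+226·30·22016070120 = 298538277761251,  y_5 = 451·22016070120+30·330974107201 = 19858470840150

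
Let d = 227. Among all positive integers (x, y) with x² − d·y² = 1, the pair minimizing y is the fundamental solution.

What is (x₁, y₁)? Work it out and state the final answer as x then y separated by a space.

[15; 15,30] for √227; ℓ=2 ⇒ convergent index 1
k=0  a_k=15  p_k/q_k = 15/1
k=1  a_k=15  p_k/q_k = 226/15
fundamental: x₁=226, y₁=15  (since 51076 − 227·225 = 1)

226 15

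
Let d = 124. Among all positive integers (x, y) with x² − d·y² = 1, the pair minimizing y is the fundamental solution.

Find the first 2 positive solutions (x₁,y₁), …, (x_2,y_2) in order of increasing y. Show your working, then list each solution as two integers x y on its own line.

√124 = [11; 7,2,1,1,1,…,2,7,22, …], period ℓ=16 (even) → k=15
k=0  a_k=11  p_k/q_k = 11/1
…
k=3  a_k=1  p_k/q_k = 245/22
…
k=13  a_k=1  p_k/q_k = 237042/21287
k=14  a_k=2  p_k/q_k = 626251/56239
k=15  a_k=7  p_k/q_k = 4620799/414960
(x₁, y₁) = (4620799, 414960);  4620799² − 124·414960² = 1 ✓
(x_2, y_2) = (4620799·4620799 + 124·414960·414960, 4620799·414960 + 414960·4620799) = (42703566796801, 3834893506080)

4620799 414960
42703566796801 3834893506080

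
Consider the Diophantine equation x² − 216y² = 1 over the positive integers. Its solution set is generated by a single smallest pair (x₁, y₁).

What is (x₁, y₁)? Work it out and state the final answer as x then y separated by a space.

[14; 1,2,3,2,1,28] for √216; ℓ=6 ⇒ convergent index 5
step 0: (14, 1)  from 14·(1,0) + (0,1)
…
step 2: (44, 3)  from 2·(15,1) + (14,1)
…
step 4: (338, 23)  from 2·(147,10) + (44,3)
step 5: (485, 33)  from 1·(338,23) + (147,10)
fundamental: x₁=485, y₁=33  (since 235225 − 216·1089 = 1)

485 33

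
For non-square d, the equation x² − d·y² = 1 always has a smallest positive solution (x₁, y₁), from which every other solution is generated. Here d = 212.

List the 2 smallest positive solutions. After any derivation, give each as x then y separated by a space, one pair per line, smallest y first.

d=212: √d = [14; 1,1,3,1,1,…,1,1,28] (ℓ=14, even), read p_13/q_13
i=0: a=14 ⇒ p=14, q=1
i=1: a=1 ⇒ p=15, q=1
i=2: a=1 ⇒ p=29, q=2
…
i=4: a=1 ⇒ p=131, q=9
…
i=6: a=1 ⇒ p=364, q=25
…
i=10: a=1 ⇒ p=7979, q=548
i=11: a=3 ⇒ p=29135, q=2001
i=12: a=1 ⇒ p=37114, q=2549
i=13: a=1 ⇒ p=66249, q=4550
(x₁, y₁) = (66249, 4550);  66249² − 212·4550² = 1 ✓
n=2: (66249,4550)∘(66249,4550) = (66249·66249+212·4550·4550, 66249·4550+4550·66249) = (8777860001,602865900)

66249 4550
8777860001 602865900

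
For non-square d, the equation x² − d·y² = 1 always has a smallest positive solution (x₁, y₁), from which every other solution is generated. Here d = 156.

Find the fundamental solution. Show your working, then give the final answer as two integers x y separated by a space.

[12; 2,24] for √156; ℓ=2 ⇒ convergent index 1
step 0: (12, 1)  from 12·(1,0) + (0,1)
step 1: (25, 2)  from 2·(12,1) + (1,0)
fundamental: x₁=25, y₁=2  (since 625 − 156·4 = 1)

25 2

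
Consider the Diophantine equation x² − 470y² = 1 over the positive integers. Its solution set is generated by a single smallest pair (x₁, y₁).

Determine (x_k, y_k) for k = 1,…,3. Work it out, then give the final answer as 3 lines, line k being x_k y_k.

1691 78
5718961 263796
19341524411 892157994

d=470: √d = [21; 1,2,8,2,1,42] (ℓ=6, even), read p_5/q_5
i=0: a=21 ⇒ p=21, q=1
i=1: a=1 ⇒ p=22, q=1
…
i=3: a=8 ⇒ p=542, q=25
i=4: a=2 ⇒ p=1149, q=53
i=5: a=1 ⇒ p=1691, q=78
fundamental: x₁=1691, y₁=78  (since 2859481 − 470·6084 = 1)
(1691+78√470)^2 = 5718961 + 263796√470
(1691+78√470)^3 = 19341524411 + 892157994√470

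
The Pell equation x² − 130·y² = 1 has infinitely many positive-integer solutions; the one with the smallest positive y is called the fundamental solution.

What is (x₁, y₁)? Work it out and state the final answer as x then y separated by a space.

6499 570

d=130: √d = [11; 2,2,22] (ℓ=3, odd), read p_5/q_5
k=0  a_k=11  p_k/q_k = 11/1
…
k=2  a_k=2  p_k/q_k = 57/5
…
k=4  a_k=2  p_k/q_k = 2611/229
k=5  a_k=2  p_k/q_k = 6499/570
→ (6499, 570).  Check: 6499²=42237001, 130·570²=42237000, difference 1.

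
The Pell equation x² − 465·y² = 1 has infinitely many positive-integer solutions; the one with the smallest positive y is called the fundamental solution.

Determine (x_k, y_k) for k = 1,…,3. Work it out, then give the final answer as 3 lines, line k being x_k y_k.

[21; 1,1,3,2,2,2,3,1,1,42] for √465; ℓ=10 ⇒ convergent index 9
i=0: a=21 ⇒ p=21, q=1
…
i=3: a=3 ⇒ p=151, q=7
…
i=8: a=1 ⇒ p=8949, q=415
i=9: a=1 ⇒ p=15871, q=736
(x₁, y₁) = (15871, 736);  15871² − 465·736² = 1 ✓
n=2: (15871,736)∘(15871,736) = (15871·15871+465·736·736, 15871·736+736·15871) = (503777281,23362112)
n=3: (503777281,23362112)∘(15871,736) = (15871·503777281+465·736·23362112, 15871·23362112+736·503777281) = (15990898437631,741560158368)

15871 736
503777281 23362112
15990898437631 741560158368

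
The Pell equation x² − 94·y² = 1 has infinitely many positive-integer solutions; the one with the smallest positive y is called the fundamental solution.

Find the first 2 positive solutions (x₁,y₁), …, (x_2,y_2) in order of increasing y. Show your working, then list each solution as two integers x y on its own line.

2143295 221064
9187426914049 947610731760

d=94: √d = [9; 1,2,3,1,1,…,2,1,18] (ℓ=16, even), read p_15/q_15
a_0=9:  p_0=9·1+0=9,  q_0=9·0+1=1
a_1=1:  p_1=1·9+1=10,  q_1=1·1+0=1
a_2=2:  p_2=2·10+9=29,  q_2=2·1+1=3
a_3=3:  p_3=3·29+10=97,  q_3=3·3+1=10
a_4=1:  p_4=1·97+29=126,  q_4=1·10+3=13
a_5=1:  p_5=1·126+97=223,  q_5=1·13+10=23
…
a_8=8:  p_8=8·1464+1241=12953,  q_8=8·151+128=1336
a_9=1:  p_9=1·12953+1464=14417,  q_9=1·1336+151=1487
a_10=5:  p_10=5·14417+12953=85038,  q_10=5·1487+1336=8771
a_11=1:  p_11=1·85038+14417=99455,  q_11=1·8771+1487=10258
…
a_14=2:  p_14=2·652934+184493=1490361,  q_14=2·67345+19029=153719
a_15=1:  p_15=1·1490361+652934=2143295,  q_15=1·153719+67345=221064
(x₁, y₁) = (2143295, 221064);  2143295² − 94·221064² = 1 ✓
k=2:  x_2 = 2143295·2143295+94·221064·221064 = 9187426914049,  y_2 = 2143295·221064+221064·2143295 = 947610731760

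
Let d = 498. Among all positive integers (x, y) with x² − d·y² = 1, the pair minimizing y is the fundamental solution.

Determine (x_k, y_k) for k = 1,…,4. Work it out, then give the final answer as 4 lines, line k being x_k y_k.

179777 8056
64639539457 2896567024
23241404969742401 1041472259739240
8356540122426119709697 374465516875386131936

d=498: √d = [22; 3,6,22,6,3,44] (ℓ=6, even), read p_5/q_5
a_0=22:  p_0=22·1+0=22,  q_0=22·0+1=1
a_1=3:  p_1=3·22+1=67,  q_1=3·1+0=3
a_2=6:  p_2=6·67+22=424,  q_2=6·3+1=19
…
a_4=6:  p_4=6·9395+424=56794,  q_4=6·421+19=2545
a_5=3:  p_5=3·56794+9395=179777,  q_5=3·2545+421=8056
→ (179777, 8056).  Check: 179777²=32319769729, 498·8056²=32319769728, difference 1.
k=2:  x_2 = 179777·179777+498·8056·8056 = 64639539457,  y_2 = 179777·8056+8056·179777 = 2896567024
k=3:  x_3 = 179777·64639539457+498·8056·2896567024 = 23241404969742401,  y_3 = 179777·2896567024+8056·64639539457 = 1041472259739240
k=4:  x_4 = 179777·23241404969742401+498·8056·1041472259739240 = 8356540122426119709697,  y_4 = 179777·1041472259739240+8056·23241404969742401 = 374465516875386131936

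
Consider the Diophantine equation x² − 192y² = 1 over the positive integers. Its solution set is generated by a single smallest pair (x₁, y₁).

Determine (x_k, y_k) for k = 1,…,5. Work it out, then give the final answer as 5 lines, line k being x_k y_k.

97 7
18817 1358
3650401 263445
708158977 51106972
137379191137 9914489123

d=192: √d = [13; 1,5,1,26] (ℓ=4, even), read p_3/q_3
i=0: a=13 ⇒ p=13, q=1
…
i=2: a=5 ⇒ p=83, q=6
i=3: a=1 ⇒ p=97, q=7
(x₁, y₁) = (97, 7);  97² − 192·7² = 1 ✓
n=2: (97,7)∘(97,7) = (97·97+192·7·7, 97·7+7·97) = (18817,1358)
n=3: (18817,1358)∘(97,7) = (97·18817+192·7·1358, 97·1358+7·18817) = (3650401,263445)
n=4: (3650401,263445)∘(97,7) = (97·3650401+192·7·263445, 97·263445+7·3650401) = (708158977,51106972)
n=5: (708158977,51106972)∘(97,7) = (97·708158977+192·7·51106972, 97·51106972+7·708158977) = (137379191137,9914489123)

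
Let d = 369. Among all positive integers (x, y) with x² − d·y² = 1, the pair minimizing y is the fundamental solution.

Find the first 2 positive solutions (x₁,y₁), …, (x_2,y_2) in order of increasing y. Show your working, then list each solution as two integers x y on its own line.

8396801 437120
141012534067201 7340819306240

√369 = [19; 4,1,3,2,7,4,7,2,3,1,4,38, …], period ℓ=12 (even) → k=11
a_0=19:  p_0=19·1+0=19,  q_0=19·0+1=1
a_1=4:  p_1=4·19+1=77,  q_1=4·1+0=4
a_2=1:  p_2=1·77+19=96,  q_2=1·4+1=5
a_3=3:  p_3=3·96+77=365,  q_3=3·5+4=19
a_4=2:  p_4=2·365+96=826,  q_4=2·19+5=43
a_5=7:  p_5=7·826+365=6147,  q_5=7·43+19=320
a_6=4:  p_6=4·6147+826=25414,  q_6=4·320+43=1323
…
a_8=2:  p_8=2·184045+25414=393504,  q_8=2·9581+1323=20485
…
a_10=1:  p_10=1·1364557+393504=1758061,  q_10=1·71036+20485=91521
a_11=4:  p_11=4·1758061+1364557=8396801,  q_11=4·91521+71036=437120
fundamental: x₁=8396801, y₁=437120  (since 70506267033601 − 369·191073894400 = 1)
k=2:  x_2 = 8396801·8396801+369·437120·437120 = 141012534067201,  y_2 = 8396801·437120+437120·8396801 = 7340819306240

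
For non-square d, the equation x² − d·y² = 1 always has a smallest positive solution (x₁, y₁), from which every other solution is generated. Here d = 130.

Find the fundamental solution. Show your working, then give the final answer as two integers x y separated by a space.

6499 570

√130 → a₀=11, period (2,2,22); ℓ=3 odd so k=5
k=0  a_k=11  p_k/q_k = 11/1
…
k=3  a_k=22  p_k/q_k = 1277/112
k=4  a_k=2  p_k/q_k = 2611/229
k=5  a_k=2  p_k/q_k = 6499/570
→ (6499, 570).  Check: 6499²=42237001, 130·570²=42237000, difference 1.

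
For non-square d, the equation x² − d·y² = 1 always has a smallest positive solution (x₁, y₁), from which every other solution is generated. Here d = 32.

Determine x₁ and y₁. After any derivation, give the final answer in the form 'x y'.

√32 → a₀=5, period (1,1,1,10); ℓ=4 even so k=3
a_0=5:  p_0=5·1+0=5,  q_0=5·0+1=1
…
a_2=1:  p_2=1·6+5=11,  q_2=1·1+1=2
a_3=1:  p_3=1·11+6=17,  q_3=1·2+1=3
(x₁, y₁) = (17, 3);  17² − 32·3² = 1 ✓

17 3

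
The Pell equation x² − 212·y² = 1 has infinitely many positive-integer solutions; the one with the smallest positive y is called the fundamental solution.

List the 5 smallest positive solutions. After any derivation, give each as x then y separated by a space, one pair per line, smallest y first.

66249 4550
8777860001 602865900
1163048894346249 79878526013650
154101652394311440001 10583744939153731800
20418160737778428282906249 1402325036868112630022750

√212 → a₀=14, period (1,1,3,1,1,…,1,1,28); ℓ=14 even so k=13
step 0: (14, 1)  from 14·(1,0) + (0,1)
…
step 2: (29, 2)  from 1·(15,1) + (14,1)
…
step 4: (131, 9)  from 1·(102,7) + (29,2)
step 5: (233, 16)  from 1·(131,9) + (102,7)
step 6: (364, 25)  from 1·(233,16) + (131,9)
…
step 10: (7979, 548)  from 1·(5198,357) + (2781,191)
step 11: (29135, 2001)  from 3·(7979,548) + (5198,357)
step 12: (37114, 2549)  from 1·(29135,2001) + (7979,548)
step 13: (66249, 4550)  from 1·(37114,2549) + (29135,2001)
(x₁, y₁) = (66249, 4550);  66249² − 212·4550² = 1 ✓
(66249+4550√212)^2 = 8777860001 + 602865900√212
(66249+4550√212)^3 = 1163048894346249 + 79878526013650√212
(66249+4550√212)^4 = 154101652394311440001 + 10583744939153731800√212
(66249+4550√212)^5 = 20418160737778428282906249 + 1402325036868112630022750√212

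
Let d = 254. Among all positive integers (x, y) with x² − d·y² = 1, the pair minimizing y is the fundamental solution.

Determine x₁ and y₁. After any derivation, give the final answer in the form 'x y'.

[15; 1,14,1,30] for √254; ℓ=4 ⇒ convergent index 3
k=0  a_k=15  p_k/q_k = 15/1
k=1  a_k=1  p_k/q_k = 16/1
k=2  a_k=14  p_k/q_k = 239/15
k=3  a_k=1  p_k/q_k = 255/16
fundamental: x₁=255, y₁=16  (since 65025 − 254·256 = 1)

255 16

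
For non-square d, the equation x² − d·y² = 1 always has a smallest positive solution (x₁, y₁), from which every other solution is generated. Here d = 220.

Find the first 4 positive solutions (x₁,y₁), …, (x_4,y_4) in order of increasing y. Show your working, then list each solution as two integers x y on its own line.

√220 = [14; 1,4,1,28, …], period ℓ=4 (even) → k=3
step 0: (14, 1)  from 14·(1,0) + (0,1)
…
step 2: (74, 5)  from 4·(15,1) + (14,1)
step 3: (89, 6)  from 1·(74,5) + (15,1)
fundamental: x₁=89, y₁=6  (since 7921 − 220·36 = 1)
(89+6√220)^2 = 15841 + 1068√220
(89+6√220)^3 = 2819609 + 190098√220
(89+6√220)^4 = 501874561 + 33836376√220

89 6
15841 1068
2819609 190098
501874561 33836376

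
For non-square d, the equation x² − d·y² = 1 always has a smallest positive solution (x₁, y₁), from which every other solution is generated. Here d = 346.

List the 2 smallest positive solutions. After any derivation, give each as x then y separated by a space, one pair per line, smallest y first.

17299 930
598510801 32176140

√346 = [18; 1,1,1,1,36, …], period ℓ=5 (odd) → k=9
i=0: a=18 ⇒ p=18, q=1
i=1: a=1 ⇒ p=19, q=1
…
i=4: a=1 ⇒ p=93, q=5
…
i=6: a=1 ⇒ p=3497, q=188
i=7: a=1 ⇒ p=6901, q=371
i=8: a=1 ⇒ p=10398, q=559
i=9: a=1 ⇒ p=17299, q=930
(x₁, y₁) = (17299, 930);  17299² − 346·930² = 1 ✓
k=2:  x_2 = 17299·17299+346·930·930 = 598510801,  y_2 = 17299·930+930·17299 = 32176140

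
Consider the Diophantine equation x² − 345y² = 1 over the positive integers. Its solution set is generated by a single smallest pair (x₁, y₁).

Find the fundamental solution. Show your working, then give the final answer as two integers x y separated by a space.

[18; 1,1,2,1,6,1,2,1,1,36] for √345; ℓ=10 ⇒ convergent index 9
k=0  a_k=18  p_k/q_k = 18/1
k=1  a_k=1  p_k/q_k = 19/1
k=2  a_k=1  p_k/q_k = 37/2
k=3  a_k=2  p_k/q_k = 93/5
k=4  a_k=1  p_k/q_k = 130/7
k=5  a_k=6  p_k/q_k = 873/47
k=6  a_k=1  p_k/q_k = 1003/54
k=7  a_k=2  p_k/q_k = 2879/155
k=8  a_k=1  p_k/q_k = 3882/209
k=9  a_k=1  p_k/q_k = 6761/364
fundamental: x₁=6761, y₁=364  (since 45711121 − 345·132496 = 1)

6761 364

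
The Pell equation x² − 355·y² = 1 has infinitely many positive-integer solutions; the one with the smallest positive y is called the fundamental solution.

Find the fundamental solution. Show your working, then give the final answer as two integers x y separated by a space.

954809 50676

d=355: √d = [18; 1,5,3,3,1,6,1,3,3,5,1,36] (ℓ=12, even), read p_11/q_11
step 0: (18, 1)  from 18·(1,0) + (0,1)
step 1: (19, 1)  from 1·(18,1) + (1,0)
step 2: (113, 6)  from 5·(19,1) + (18,1)
step 3: (358, 19)  from 3·(113,6) + (19,1)
step 4: (1187, 63)  from 3·(358,19) + (113,6)
step 5: (1545, 82)  from 1·(1187,63) + (358,19)
step 6: (10457, 555)  from 6·(1545,82) + (1187,63)
step 7: (12002, 637)  from 1·(10457,555) + (1545,82)
step 8: (46463, 2466)  from 3·(12002,637) + (10457,555)
step 9: (151391, 8035)  from 3·(46463,2466) + (12002,637)
step 10: (803418, 42641)  from 5·(151391,8035) + (46463,2466)
step 11: (954809, 50676)  from 1·(803418,42641) + (151391,8035)
(x₁, y₁) = (954809, 50676);  954809² − 355·50676² = 1 ✓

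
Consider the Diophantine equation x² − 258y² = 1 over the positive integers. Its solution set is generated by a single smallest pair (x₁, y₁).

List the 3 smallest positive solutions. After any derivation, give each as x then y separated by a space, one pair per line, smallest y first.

257 16
132097 8224
67897601 4227120

d=258: √d = [16; 16,32] (ℓ=2, even), read p_1/q_1
i=0: a=16 ⇒ p=16, q=1
i=1: a=16 ⇒ p=257, q=16
→ (257, 16).  Check: 257²=66049, 258·16²=66048, difference 1.
(x_2, y_2) = (257·257 + 258·16·16, 257·16 + 16·257) = (132097, 8224)
(x_3, y_3) = (257·132097 + 258·16·8224, 257·8224 + 16·132097) = (67897601, 4227120)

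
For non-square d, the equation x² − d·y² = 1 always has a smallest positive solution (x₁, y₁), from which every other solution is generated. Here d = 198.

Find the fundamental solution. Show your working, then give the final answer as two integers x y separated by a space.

197 14

√198 = [14; 14,28, …], period ℓ=2 (even) → k=1
k=0  a_k=14  p_k/q_k = 14/1
k=1  a_k=14  p_k/q_k = 197/14
(x₁, y₁) = (197, 14);  197² − 198·14² = 1 ✓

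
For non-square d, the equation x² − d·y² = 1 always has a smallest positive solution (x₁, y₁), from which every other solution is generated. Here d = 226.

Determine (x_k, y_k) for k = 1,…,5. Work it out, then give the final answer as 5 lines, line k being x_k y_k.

√226 → a₀=15, period (30); ℓ=1 odd so k=1
i=0: a=15 ⇒ p=15, q=1
i=1: a=30 ⇒ p=451, q=30
→ (451, 30).  Check: 451²=203401, 226·30²=203400, difference 1.
(x_2, y_2) = (451·451 + 226·30·30, 451·30 + 30·451) = (406801, 27060)
(x_3, y_3) = (451·406801 + 226·30·27060, 451·27060 + 30·406801) = (366934051, 24408090)
(x_4, y_4) = (451·366934051 + 226·30·24408090, 451·24408090 + 30·366934051) = (330974107201, 22016070120)
(x_5, y_5) = (451·330974107201 + 226·30·22016070120, 451·22016070120 + 30·330974107201) = (298538277761251, 19858470840150)

451 30
406801 27060
366934051 24408090
330974107201 22016070120
298538277761251 19858470840150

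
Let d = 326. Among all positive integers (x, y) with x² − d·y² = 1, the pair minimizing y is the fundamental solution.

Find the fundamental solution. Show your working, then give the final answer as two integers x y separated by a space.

325 18

d=326: √d = [18; 18,36] (ℓ=2, even), read p_1/q_1
a_0=18:  p_0=18·1+0=18,  q_0=18·0+1=1
a_1=18:  p_1=18·18+1=325,  q_1=18·1+0=18
→ (325, 18).  Check: 325²=105625, 326·18²=105624, difference 1.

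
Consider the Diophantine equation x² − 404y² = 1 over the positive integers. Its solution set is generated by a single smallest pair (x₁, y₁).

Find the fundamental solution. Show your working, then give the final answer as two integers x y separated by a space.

√404 = [20; 10,40, …], period ℓ=2 (even) → k=1
i=0: a=20 ⇒ p=20, q=1
i=1: a=10 ⇒ p=201, q=10
fundamental: x₁=201, y₁=10  (since 40401 − 404·100 = 1)

201 10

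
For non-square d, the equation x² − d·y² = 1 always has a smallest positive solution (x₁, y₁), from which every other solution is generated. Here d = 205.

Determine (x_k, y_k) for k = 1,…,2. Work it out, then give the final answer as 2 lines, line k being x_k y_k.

39689 2772
3150433441 220035816

d=205: √d = [14; 3,6,1,4,1,6,3,28] (ℓ=8, even), read p_7/q_7
i=0: a=14 ⇒ p=14, q=1
i=1: a=3 ⇒ p=43, q=3
i=2: a=6 ⇒ p=272, q=19
i=3: a=1 ⇒ p=315, q=22
i=4: a=4 ⇒ p=1532, q=107
i=5: a=1 ⇒ p=1847, q=129
i=6: a=6 ⇒ p=12614, q=881
i=7: a=3 ⇒ p=39689, q=2772
fundamental: x₁=39689, y₁=2772  (since 1575216721 − 205·7683984 = 1)
k=2:  x_2 = 39689·39689+205·2772·2772 = 3150433441,  y_2 = 39689·2772+2772·39689 = 220035816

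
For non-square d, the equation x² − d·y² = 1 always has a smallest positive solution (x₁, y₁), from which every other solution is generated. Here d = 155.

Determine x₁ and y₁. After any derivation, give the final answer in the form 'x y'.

249 20

√155 = [12; 2,4,2,24, …], period ℓ=4 (even) → k=3
a_0=12:  p_0=12·1+0=12,  q_0=12·0+1=1
a_1=2:  p_1=2·12+1=25,  q_1=2·1+0=2
a_2=4:  p_2=4·25+12=112,  q_2=4·2+1=9
a_3=2:  p_3=2·112+25=249,  q_3=2·9+2=20
(x₁, y₁) = (249, 20);  249² − 155·20² = 1 ✓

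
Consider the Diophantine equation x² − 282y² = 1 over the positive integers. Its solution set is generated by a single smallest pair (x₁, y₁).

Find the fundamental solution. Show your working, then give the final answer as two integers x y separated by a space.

2351 140

√282 → a₀=16, period (1,3,1,4,1,3,1,32); ℓ=8 even so k=7
i=0: a=16 ⇒ p=16, q=1
i=1: a=1 ⇒ p=17, q=1
i=2: a=3 ⇒ p=67, q=4
i=3: a=1 ⇒ p=84, q=5
…
i=5: a=1 ⇒ p=487, q=29
i=6: a=3 ⇒ p=1864, q=111
i=7: a=1 ⇒ p=2351, q=140
fundamental: x₁=2351, y₁=140  (since 5527201 − 282·19600 = 1)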